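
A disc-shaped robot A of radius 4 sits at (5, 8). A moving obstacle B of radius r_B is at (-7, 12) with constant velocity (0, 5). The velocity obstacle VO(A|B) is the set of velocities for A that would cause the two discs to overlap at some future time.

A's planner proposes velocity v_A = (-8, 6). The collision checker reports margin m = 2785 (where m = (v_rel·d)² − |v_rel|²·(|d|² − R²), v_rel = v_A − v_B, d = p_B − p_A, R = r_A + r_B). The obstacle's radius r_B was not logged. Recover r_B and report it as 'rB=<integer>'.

m = 2785
d = (-12, 4);  v_rel = (-8, 1),  |v_rel|² = 65
v_rel×d = (-8)·(4) − (1)·(-12) = -20
since m = R²·65 − (-20)²:  R² = (400 + 2785) / 65 = 49
R = √49 = 7  ⇒  r_B = 7 − 4 = 3

rB=3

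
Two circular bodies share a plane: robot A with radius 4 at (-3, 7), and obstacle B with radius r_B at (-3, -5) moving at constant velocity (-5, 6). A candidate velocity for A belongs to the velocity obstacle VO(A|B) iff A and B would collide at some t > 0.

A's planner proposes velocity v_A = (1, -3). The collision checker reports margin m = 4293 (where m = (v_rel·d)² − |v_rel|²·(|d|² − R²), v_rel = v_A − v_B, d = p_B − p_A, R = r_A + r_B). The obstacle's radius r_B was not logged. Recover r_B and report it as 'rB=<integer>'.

m = 4293
d = (0, -12);  v_rel = (6, -9),  |v_rel|² = 117
v_rel×d = (6)·(-12) − (-9)·(0) = -72
since m = R²·117 − (-72)²:  R² = (5184 + 4293) / 117 = 81
R = √81 = 9  ⇒  r_B = 9 − 4 = 5

rB=5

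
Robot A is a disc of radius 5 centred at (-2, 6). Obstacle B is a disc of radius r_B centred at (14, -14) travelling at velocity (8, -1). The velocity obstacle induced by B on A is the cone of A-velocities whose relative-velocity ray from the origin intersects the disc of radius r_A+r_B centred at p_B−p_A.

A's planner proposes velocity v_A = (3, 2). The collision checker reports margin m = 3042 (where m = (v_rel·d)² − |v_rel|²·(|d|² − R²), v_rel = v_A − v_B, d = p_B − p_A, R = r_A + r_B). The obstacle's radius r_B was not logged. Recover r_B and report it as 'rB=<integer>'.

m = 3042
d = (16, -20);  v_rel = (-5, 3),  |v_rel|² = 34
v_rel×d = (-5)·(-20) − (3)·(16) = 52
since m = R²·34 − 52²:  R² = (2704 + 3042) / 34 = 169
R = √169 = 13  ⇒  r_B = 13 − 5 = 8

rB=8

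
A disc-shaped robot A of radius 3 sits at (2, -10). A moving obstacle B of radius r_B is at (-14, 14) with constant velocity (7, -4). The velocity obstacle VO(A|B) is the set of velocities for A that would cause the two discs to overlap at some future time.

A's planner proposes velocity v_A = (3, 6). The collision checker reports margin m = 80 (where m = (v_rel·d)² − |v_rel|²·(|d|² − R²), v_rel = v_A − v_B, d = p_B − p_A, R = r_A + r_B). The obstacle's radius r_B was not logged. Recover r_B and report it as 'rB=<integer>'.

m = 80
d = (-16, 24);  v_rel = (-4, 10),  |v_rel|² = 116
v_rel×d = (-4)·(24) − (10)·(-16) = 64
since m = R²·116 − 64²:  R² = (4096 + 80) / 116 = 36
R = √36 = 6  ⇒  r_B = 6 − 3 = 3

rB=3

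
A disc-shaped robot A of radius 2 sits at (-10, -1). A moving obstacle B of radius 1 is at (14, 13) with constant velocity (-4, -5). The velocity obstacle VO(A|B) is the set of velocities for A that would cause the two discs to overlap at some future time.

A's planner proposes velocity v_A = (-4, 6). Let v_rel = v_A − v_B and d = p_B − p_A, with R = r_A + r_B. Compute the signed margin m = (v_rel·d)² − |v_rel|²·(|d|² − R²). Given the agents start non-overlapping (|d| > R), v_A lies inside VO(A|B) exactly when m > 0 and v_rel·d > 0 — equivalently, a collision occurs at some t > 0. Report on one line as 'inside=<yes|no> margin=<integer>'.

d = (24, 14),  |d|² = 772;  R = 2+1 = 3,  c = 772−3² = 763
v_rel = (0, 11),  |v_rel|² = 121;  v_rel·d = (0)·(24) + (11)·(14) = 154
121·t² − 308·t + 763 = 0  ⇒  m = 154² − 121·763 = -68607
m = -68607 < 0,  v_rel·d = 154 > 0  ⇒  outside

inside=no margin=-68607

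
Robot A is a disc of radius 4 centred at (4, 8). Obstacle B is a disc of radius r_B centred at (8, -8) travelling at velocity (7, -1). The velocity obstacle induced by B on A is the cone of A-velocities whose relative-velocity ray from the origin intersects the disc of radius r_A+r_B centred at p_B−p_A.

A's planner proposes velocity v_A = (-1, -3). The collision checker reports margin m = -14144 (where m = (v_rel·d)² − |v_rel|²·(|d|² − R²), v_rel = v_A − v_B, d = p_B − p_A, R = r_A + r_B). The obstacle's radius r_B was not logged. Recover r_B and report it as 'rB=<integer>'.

m = -14144
d = (4, -16);  v_rel = (-8, -2),  |v_rel|² = 68
v_rel×d = (-8)·(-16) − (-2)·(4) = 136
since m = R²·68 − 136²:  R² = (18496 + -14144) / 68 = 64
R = √64 = 8  ⇒  r_B = 8 − 4 = 4

rB=4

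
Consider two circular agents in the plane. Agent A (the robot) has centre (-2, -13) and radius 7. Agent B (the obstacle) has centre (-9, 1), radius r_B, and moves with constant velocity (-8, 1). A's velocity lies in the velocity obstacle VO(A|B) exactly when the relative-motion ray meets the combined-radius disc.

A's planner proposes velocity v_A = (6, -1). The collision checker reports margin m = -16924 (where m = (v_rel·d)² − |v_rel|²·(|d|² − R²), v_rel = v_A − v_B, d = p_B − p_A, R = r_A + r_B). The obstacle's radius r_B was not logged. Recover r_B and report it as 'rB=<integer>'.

m = -16924
d = (-7, 14);  v_rel = (14, -2),  |v_rel|² = 200
v_rel×d = (14)·(14) − (-2)·(-7) = 182
since m = R²·200 − 182²:  R² = (33124 + -16924) / 200 = 81
R = √81 = 9  ⇒  r_B = 9 − 7 = 2

rB=2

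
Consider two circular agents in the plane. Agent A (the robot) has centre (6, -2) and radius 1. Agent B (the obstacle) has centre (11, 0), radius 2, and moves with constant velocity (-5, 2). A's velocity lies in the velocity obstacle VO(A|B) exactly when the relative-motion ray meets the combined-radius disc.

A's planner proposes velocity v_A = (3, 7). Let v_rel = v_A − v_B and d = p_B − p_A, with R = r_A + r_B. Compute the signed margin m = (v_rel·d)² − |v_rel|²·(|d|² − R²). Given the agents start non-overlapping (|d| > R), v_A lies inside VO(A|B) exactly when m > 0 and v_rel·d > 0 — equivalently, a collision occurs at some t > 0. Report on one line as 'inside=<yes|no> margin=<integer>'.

d = (5, 2),  |d|² = 29;  R = 1+2 = 3,  c = 29−3² = 20
v_rel = (8, 5),  |v_rel|² = 89;  v_rel·d = (8)·(5) + (5)·(2) = 50
89·t² − 100·t + 20 = 0  ⇒  m = 50² − 89·20 = 720
m = 720 > 0,  v_rel·d = 50 > 0  ⇒  inside

inside=yes margin=720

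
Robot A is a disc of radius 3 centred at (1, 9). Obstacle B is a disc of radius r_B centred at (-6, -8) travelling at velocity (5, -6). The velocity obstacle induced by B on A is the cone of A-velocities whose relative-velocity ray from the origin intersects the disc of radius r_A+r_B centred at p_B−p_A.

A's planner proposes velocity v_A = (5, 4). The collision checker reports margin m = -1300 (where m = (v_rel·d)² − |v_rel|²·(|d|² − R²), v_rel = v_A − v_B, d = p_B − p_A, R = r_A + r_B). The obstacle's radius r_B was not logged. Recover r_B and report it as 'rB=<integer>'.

m = -1300
d = (-7, -17);  v_rel = (0, 10),  |v_rel|² = 100
v_rel×d = (0)·(-17) − (10)·(-7) = 70
since m = R²·100 − 70²:  R² = (4900 + -1300) / 100 = 36
R = √36 = 6  ⇒  r_B = 6 − 3 = 3

rB=3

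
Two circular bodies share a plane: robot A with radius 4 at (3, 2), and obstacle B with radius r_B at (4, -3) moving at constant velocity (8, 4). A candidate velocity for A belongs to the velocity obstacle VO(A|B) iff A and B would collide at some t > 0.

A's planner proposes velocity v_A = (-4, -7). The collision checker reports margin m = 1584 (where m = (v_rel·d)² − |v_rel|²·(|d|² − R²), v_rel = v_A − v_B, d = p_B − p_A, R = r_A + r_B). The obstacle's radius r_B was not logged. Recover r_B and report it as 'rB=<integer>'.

m = 1584
d = (1, -5);  v_rel = (-12, -11),  |v_rel|² = 265
v_rel×d = (-12)·(-5) − (-11)·(1) = 71
since m = R²·265 − 71²:  R² = (5041 + 1584) / 265 = 25
R = √25 = 5  ⇒  r_B = 5 − 4 = 1

rB=1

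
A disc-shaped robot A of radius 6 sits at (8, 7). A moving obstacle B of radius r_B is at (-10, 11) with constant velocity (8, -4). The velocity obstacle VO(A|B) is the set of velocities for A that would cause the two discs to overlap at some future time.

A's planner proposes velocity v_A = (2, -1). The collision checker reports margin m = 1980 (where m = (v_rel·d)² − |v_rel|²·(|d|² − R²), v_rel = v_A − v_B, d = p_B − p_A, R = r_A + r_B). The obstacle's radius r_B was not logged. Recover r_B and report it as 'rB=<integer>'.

m = 1980
d = (-18, 4);  v_rel = (-6, 3),  |v_rel|² = 45
v_rel×d = (-6)·(4) − (3)·(-18) = 30
since m = R²·45 − 30²:  R² = (900 + 1980) / 45 = 64
R = √64 = 8  ⇒  r_B = 8 − 6 = 2

rB=2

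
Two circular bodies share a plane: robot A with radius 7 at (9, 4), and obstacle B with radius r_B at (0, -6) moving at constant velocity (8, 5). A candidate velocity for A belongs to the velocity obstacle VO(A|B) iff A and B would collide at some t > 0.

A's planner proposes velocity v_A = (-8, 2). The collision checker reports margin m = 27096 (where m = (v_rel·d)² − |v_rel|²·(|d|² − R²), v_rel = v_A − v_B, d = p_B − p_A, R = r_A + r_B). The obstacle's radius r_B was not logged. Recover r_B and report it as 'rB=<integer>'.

m = 27096
d = (-9, -10);  v_rel = (-16, -3),  |v_rel|² = 265
v_rel×d = (-16)·(-10) − (-3)·(-9) = 133
since m = R²·265 − 133²:  R² = (17689 + 27096) / 265 = 169
R = √169 = 13  ⇒  r_B = 13 − 7 = 6

rB=6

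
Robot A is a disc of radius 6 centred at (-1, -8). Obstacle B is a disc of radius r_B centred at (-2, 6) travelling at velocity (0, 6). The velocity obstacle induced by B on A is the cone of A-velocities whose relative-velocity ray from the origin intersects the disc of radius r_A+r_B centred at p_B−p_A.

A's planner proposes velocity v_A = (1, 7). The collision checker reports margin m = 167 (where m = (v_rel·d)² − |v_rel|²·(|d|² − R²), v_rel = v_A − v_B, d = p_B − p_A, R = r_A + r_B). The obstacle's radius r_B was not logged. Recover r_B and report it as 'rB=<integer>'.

m = 167
d = (-1, 14);  v_rel = (1, 1),  |v_rel|² = 2
v_rel×d = (1)·(14) − (1)·(-1) = 15
since m = R²·2 − 15²:  R² = (225 + 167) / 2 = 196
R = √196 = 14  ⇒  r_B = 14 − 6 = 8

rB=8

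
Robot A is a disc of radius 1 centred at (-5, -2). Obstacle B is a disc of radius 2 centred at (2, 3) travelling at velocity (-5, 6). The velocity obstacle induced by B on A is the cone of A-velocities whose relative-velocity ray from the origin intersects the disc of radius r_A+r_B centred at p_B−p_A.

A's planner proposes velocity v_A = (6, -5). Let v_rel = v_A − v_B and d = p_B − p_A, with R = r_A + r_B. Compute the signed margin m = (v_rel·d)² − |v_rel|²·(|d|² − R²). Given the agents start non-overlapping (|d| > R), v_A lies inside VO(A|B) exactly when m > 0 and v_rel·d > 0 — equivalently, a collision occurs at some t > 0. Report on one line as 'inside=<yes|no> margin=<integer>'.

d = (7, 5),  |d|² = 74;  R = 1+2 = 3,  c = 74−3² = 65
v_rel = (11, -11),  |v_rel|² = 242;  v_rel·d = (11)·(7) + (-11)·(5) = 22
242·t² − 44·t + 65 = 0  ⇒  m = 22² − 242·65 = -15246
m = -15246 < 0,  v_rel·d = 22 > 0  ⇒  outside

inside=no margin=-15246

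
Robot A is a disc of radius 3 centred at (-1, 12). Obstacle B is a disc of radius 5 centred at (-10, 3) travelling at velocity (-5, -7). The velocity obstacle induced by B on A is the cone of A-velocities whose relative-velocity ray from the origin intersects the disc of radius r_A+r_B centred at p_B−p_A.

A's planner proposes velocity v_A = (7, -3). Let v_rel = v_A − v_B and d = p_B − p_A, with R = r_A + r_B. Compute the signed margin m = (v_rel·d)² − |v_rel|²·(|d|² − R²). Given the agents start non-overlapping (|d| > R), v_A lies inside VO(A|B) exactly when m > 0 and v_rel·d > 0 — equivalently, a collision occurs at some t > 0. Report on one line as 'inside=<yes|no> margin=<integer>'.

d = (-9, -9),  |d|² = 162;  R = 3+5 = 8,  c = 162−8² = 98
v_rel = (12, 4),  |v_rel|² = 160;  v_rel·d = (12)·(-9) + (4)·(-9) = -144
160·t² + 288·t + 98 = 0  ⇒  m = (-144)² − 160·98 = 5056
m = 5056 > 0,  v_rel·d = -144 < 0  ⇒  outside

inside=no margin=5056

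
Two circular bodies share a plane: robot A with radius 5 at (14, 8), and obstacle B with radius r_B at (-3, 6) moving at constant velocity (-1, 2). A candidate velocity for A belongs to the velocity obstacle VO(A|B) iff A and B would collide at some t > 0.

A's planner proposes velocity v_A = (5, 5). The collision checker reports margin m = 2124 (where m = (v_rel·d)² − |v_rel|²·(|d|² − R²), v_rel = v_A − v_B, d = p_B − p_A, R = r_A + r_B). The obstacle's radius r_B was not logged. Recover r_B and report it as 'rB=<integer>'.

m = 2124
d = (-17, -2);  v_rel = (6, 3),  |v_rel|² = 45
v_rel×d = (6)·(-2) − (3)·(-17) = 39
since m = R²·45 − 39²:  R² = (1521 + 2124) / 45 = 81
R = √81 = 9  ⇒  r_B = 9 − 5 = 4

rB=4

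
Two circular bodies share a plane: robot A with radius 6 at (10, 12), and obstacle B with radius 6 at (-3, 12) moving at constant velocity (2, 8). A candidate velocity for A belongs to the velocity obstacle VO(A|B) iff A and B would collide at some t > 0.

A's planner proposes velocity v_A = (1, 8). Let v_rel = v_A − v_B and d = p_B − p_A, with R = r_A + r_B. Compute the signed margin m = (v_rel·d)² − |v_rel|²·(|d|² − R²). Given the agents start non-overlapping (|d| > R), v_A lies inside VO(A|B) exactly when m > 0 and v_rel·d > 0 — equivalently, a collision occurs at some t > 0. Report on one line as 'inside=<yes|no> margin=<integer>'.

d = (-13, 0),  |d|² = 169;  R = 6+6 = 12,  c = 169−12² = 25
v_rel = (-1, 0),  |v_rel|² = 1;  v_rel·d = (-1)·(-13) + (0)·(0) = 13
1·t² − 26·t + 25 = 0  ⇒  m = 13² − 1·25 = 144
m = 144 > 0,  v_rel·d = 13 > 0  ⇒  inside

inside=yes margin=144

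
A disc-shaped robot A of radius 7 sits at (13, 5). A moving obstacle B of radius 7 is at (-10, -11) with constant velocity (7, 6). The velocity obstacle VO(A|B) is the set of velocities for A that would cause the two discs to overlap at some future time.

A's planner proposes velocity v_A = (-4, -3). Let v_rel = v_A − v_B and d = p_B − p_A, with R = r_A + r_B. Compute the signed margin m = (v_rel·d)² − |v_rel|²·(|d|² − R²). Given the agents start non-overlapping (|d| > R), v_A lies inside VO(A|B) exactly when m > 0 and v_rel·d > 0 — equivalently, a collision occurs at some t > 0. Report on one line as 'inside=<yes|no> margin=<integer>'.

d = (-23, -16),  |d|² = 785;  R = 7+7 = 14,  c = 785−14² = 589
v_rel = (-11, -9),  |v_rel|² = 202;  v_rel·d = (-11)·(-23) + (-9)·(-16) = 397
202·t² − 794·t + 589 = 0  ⇒  m = 397² − 202·589 = 38631
m = 38631 > 0,  v_rel·d = 397 > 0  ⇒  inside

inside=yes margin=38631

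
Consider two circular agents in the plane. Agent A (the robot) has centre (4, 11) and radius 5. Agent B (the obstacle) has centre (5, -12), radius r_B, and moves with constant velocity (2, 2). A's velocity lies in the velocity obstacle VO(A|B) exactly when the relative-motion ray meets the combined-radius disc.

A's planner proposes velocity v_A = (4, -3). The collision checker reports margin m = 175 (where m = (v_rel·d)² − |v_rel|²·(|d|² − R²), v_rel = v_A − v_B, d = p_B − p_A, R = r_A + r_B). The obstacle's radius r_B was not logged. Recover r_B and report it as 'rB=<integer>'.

m = 175
d = (1, -23);  v_rel = (2, -5),  |v_rel|² = 29
v_rel×d = (2)·(-23) − (-5)·(1) = -41
since m = R²·29 − (-41)²:  R² = (1681 + 175) / 29 = 64
R = √64 = 8  ⇒  r_B = 8 − 5 = 3

rB=3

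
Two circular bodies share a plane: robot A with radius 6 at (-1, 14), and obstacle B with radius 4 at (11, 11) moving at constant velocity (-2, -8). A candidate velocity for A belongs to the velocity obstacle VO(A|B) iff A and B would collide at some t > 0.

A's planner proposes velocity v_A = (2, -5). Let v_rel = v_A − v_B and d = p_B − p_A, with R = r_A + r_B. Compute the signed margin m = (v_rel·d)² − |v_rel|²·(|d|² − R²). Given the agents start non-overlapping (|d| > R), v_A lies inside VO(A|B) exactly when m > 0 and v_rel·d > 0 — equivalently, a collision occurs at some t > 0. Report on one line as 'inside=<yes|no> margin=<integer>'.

d = (12, -3),  |d|² = 153;  R = 6+4 = 10,  c = 153−10² = 53
v_rel = (4, 3),  |v_rel|² = 25;  v_rel·d = (4)·(12) + (3)·(-3) = 39
25·t² − 78·t + 53 = 0  ⇒  m = 39² − 25·53 = 196
m = 196 > 0,  v_rel·d = 39 > 0  ⇒  inside

inside=yes margin=196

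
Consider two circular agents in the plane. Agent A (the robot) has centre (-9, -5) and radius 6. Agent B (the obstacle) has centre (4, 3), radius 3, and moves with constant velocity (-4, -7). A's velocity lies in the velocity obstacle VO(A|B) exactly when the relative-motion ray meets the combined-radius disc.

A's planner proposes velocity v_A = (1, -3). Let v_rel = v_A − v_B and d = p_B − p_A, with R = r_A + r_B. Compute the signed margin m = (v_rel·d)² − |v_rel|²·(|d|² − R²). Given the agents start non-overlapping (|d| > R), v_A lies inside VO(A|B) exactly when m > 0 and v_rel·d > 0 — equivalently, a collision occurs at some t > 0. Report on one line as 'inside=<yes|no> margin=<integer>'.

d = (13, 8),  |d|² = 233;  R = 6+3 = 9,  c = 233−9² = 152
v_rel = (5, 4),  |v_rel|² = 41;  v_rel·d = (5)·(13) + (4)·(8) = 97
41·t² − 194·t + 152 = 0  ⇒  m = 97² − 41·152 = 3177
m = 3177 > 0,  v_rel·d = 97 > 0  ⇒  inside

inside=yes margin=3177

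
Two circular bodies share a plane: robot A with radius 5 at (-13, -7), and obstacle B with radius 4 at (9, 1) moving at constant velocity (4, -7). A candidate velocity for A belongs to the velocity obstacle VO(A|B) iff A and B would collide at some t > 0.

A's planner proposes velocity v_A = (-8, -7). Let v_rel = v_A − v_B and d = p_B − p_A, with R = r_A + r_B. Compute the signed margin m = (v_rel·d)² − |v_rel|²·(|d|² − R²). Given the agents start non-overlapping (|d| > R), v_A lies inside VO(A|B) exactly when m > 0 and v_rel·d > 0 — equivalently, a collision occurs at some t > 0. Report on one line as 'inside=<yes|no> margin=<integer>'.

d = (22, 8),  |d|² = 548;  R = 5+4 = 9,  c = 548−9² = 467
v_rel = (-12, 0),  |v_rel|² = 144;  v_rel·d = (-12)·(22) + (0)·(8) = -264
144·t² + 528·t + 467 = 0  ⇒  m = (-264)² − 144·467 = 2448
m = 2448 > 0,  v_rel·d = -264 < 0  ⇒  outside

inside=no margin=2448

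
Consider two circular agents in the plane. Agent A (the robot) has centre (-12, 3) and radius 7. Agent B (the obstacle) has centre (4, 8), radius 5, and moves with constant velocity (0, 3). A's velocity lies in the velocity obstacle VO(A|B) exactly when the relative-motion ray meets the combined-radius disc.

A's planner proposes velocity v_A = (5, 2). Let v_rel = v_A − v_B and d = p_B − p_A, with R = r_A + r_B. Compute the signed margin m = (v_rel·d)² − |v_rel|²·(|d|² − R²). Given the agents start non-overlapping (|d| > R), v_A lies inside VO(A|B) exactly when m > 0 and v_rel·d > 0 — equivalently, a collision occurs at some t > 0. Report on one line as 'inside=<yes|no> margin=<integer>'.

d = (16, 5),  |d|² = 281;  R = 7+5 = 12,  c = 281−12² = 137
v_rel = (5, -1),  |v_rel|² = 26;  v_rel·d = (5)·(16) + (-1)·(5) = 75
26·t² − 150·t + 137 = 0  ⇒  m = 75² − 26·137 = 2063
m = 2063 > 0,  v_rel·d = 75 > 0  ⇒  inside

inside=yes margin=2063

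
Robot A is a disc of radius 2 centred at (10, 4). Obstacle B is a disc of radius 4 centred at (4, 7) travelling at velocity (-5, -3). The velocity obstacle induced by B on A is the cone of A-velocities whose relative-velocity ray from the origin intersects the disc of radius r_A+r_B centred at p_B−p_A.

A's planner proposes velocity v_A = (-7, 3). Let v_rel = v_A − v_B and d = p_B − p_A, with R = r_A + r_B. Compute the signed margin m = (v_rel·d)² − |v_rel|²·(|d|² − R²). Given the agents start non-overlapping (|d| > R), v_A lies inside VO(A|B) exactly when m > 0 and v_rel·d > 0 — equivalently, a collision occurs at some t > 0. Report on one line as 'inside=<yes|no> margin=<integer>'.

d = (-6, 3),  |d|² = 45;  R = 2+4 = 6,  c = 45−6² = 9
v_rel = (-2, 6),  |v_rel|² = 40;  v_rel·d = (-2)·(-6) + (6)·(3) = 30
40·t² − 60·t + 9 = 0  ⇒  m = 30² − 40·9 = 540
m = 540 > 0,  v_rel·d = 30 > 0  ⇒  inside

inside=yes margin=540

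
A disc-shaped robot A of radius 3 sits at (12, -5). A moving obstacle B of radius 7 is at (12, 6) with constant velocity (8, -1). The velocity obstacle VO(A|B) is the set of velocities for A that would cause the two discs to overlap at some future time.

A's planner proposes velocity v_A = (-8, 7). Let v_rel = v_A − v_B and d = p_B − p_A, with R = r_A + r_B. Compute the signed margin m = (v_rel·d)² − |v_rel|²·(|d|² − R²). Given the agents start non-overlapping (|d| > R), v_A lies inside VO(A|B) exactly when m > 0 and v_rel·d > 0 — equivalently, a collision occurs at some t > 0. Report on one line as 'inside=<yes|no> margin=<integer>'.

d = (0, 11),  |d|² = 121;  R = 3+7 = 10,  c = 121−10² = 21
v_rel = (-16, 8),  |v_rel|² = 320;  v_rel·d = (-16)·(0) + (8)·(11) = 88
320·t² − 176·t + 21 = 0  ⇒  m = 88² − 320·21 = 1024
m = 1024 > 0,  v_rel·d = 88 > 0  ⇒  inside

inside=yes margin=1024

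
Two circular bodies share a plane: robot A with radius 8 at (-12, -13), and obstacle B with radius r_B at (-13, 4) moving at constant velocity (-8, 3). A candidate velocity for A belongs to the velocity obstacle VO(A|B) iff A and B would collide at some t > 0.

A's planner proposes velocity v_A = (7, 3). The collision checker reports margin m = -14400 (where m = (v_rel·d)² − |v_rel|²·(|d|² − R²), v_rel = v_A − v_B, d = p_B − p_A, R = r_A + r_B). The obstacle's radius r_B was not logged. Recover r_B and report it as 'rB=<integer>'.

m = -14400
d = (-1, 17);  v_rel = (15, 0),  |v_rel|² = 225
v_rel×d = (15)·(17) − (0)·(-1) = 255
since m = R²·225 − 255²:  R² = (65025 + -14400) / 225 = 225
R = √225 = 15  ⇒  r_B = 15 − 8 = 7

rB=7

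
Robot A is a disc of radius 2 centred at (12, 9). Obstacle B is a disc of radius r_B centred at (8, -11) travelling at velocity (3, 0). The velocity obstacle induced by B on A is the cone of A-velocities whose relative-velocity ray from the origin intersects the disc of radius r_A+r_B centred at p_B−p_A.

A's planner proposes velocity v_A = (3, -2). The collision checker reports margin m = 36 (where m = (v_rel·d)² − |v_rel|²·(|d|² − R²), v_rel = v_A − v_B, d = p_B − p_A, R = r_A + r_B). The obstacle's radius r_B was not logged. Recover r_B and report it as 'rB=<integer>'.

m = 36
d = (-4, -20);  v_rel = (0, -2),  |v_rel|² = 4
v_rel×d = (0)·(-20) − (-2)·(-4) = -8
since m = R²·4 − (-8)²:  R² = (64 + 36) / 4 = 25
R = √25 = 5  ⇒  r_B = 5 − 2 = 3

rB=3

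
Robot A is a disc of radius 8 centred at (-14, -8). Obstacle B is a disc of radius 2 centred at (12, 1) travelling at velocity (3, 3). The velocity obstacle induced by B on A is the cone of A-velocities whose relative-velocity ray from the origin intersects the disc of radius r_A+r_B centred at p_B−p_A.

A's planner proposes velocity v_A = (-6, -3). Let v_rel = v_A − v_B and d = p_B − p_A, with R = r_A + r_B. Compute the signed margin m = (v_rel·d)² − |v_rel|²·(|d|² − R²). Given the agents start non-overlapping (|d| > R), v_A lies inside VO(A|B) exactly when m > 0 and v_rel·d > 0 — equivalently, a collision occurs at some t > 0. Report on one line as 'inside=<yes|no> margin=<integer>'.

d = (26, 9),  |d|² = 757;  R = 8+2 = 10,  c = 757−10² = 657
v_rel = (-9, -6),  |v_rel|² = 117;  v_rel·d = (-9)·(26) + (-6)·(9) = -288
117·t² + 576·t + 657 = 0  ⇒  m = (-288)² − 117·657 = 6075
m = 6075 > 0,  v_rel·d = -288 < 0  ⇒  outside

inside=no margin=6075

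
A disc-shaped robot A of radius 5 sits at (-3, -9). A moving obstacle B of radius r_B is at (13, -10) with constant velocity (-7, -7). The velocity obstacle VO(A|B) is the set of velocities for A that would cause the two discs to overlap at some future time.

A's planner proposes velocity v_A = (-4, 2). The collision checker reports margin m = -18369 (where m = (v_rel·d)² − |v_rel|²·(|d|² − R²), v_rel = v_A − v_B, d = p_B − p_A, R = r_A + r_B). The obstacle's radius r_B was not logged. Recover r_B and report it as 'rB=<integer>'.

m = -18369
d = (16, -1);  v_rel = (3, 9),  |v_rel|² = 90
v_rel×d = (3)·(-1) − (9)·(16) = -147
since m = R²·90 − (-147)²:  R² = (21609 + -18369) / 90 = 36
R = √36 = 6  ⇒  r_B = 6 − 5 = 1

rB=1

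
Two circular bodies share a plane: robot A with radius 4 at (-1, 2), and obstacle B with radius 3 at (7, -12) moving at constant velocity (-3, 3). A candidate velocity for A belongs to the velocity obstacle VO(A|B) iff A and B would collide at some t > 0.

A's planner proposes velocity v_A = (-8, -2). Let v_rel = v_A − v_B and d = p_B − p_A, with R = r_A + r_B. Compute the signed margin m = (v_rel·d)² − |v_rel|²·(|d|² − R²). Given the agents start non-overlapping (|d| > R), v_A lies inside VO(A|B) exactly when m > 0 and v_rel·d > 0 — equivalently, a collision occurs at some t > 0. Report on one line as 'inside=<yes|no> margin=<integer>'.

d = (8, -14),  |d|² = 260;  R = 4+3 = 7,  c = 260−7² = 211
v_rel = (-5, -5),  |v_rel|² = 50;  v_rel·d = (-5)·(8) + (-5)·(-14) = 30
50·t² − 60·t + 211 = 0  ⇒  m = 30² − 50·211 = -9650
m = -9650 < 0,  v_rel·d = 30 > 0  ⇒  outside

inside=no margin=-9650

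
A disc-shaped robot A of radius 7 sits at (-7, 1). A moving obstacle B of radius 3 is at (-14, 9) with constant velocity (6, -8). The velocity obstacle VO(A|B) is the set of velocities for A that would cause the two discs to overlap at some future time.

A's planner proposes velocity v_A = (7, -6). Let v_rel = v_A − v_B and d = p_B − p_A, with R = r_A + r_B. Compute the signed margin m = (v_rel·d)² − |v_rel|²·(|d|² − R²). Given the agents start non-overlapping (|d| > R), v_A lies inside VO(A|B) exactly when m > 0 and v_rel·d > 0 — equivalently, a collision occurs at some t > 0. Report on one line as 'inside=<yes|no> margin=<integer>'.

d = (-7, 8),  |d|² = 113;  R = 7+3 = 10,  c = 113−10² = 13
v_rel = (1, 2),  |v_rel|² = 5;  v_rel·d = (1)·(-7) + (2)·(8) = 9
5·t² − 18·t + 13 = 0  ⇒  m = 9² − 5·13 = 16
m = 16 > 0,  v_rel·d = 9 > 0  ⇒  inside

inside=yes margin=16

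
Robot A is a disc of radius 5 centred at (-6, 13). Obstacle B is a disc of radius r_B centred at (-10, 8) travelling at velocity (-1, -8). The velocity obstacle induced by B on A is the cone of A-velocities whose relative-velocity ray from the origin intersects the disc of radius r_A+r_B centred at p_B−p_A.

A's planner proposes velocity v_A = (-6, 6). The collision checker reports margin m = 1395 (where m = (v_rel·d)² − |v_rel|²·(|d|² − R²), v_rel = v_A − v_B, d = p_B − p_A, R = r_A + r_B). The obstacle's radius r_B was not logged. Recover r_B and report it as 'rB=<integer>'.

m = 1395
d = (-4, -5);  v_rel = (-5, 14),  |v_rel|² = 221
v_rel×d = (-5)·(-5) − (14)·(-4) = 81
since m = R²·221 − 81²:  R² = (6561 + 1395) / 221 = 36
R = √36 = 6  ⇒  r_B = 6 − 5 = 1

rB=1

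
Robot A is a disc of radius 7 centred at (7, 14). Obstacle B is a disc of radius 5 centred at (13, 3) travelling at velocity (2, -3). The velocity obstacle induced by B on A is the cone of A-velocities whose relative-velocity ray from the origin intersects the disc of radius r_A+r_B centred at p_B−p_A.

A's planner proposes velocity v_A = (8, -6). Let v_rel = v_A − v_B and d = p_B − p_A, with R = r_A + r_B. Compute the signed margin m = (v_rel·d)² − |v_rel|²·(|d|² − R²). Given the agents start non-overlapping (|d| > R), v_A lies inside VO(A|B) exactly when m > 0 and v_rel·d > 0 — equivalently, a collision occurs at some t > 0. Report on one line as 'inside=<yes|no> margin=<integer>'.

d = (6, -11),  |d|² = 157;  R = 7+5 = 12,  c = 157−12² = 13
v_rel = (6, -3),  |v_rel|² = 45;  v_rel·d = (6)·(6) + (-3)·(-11) = 69
45·t² − 138·t + 13 = 0  ⇒  m = 69² − 45·13 = 4176
m = 4176 > 0,  v_rel·d = 69 > 0  ⇒  inside

inside=yes margin=4176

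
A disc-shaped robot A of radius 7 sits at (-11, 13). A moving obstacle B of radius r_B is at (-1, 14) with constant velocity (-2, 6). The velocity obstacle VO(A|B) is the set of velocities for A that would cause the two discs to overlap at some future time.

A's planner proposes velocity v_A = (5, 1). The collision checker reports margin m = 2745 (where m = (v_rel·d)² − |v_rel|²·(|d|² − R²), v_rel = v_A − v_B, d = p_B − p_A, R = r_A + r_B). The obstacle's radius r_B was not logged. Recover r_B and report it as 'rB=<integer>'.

m = 2745
d = (10, 1);  v_rel = (7, -5),  |v_rel|² = 74
v_rel×d = (7)·(1) − (-5)·(10) = 57
since m = R²·74 − 57²:  R² = (3249 + 2745) / 74 = 81
R = √81 = 9  ⇒  r_B = 9 − 7 = 2

rB=2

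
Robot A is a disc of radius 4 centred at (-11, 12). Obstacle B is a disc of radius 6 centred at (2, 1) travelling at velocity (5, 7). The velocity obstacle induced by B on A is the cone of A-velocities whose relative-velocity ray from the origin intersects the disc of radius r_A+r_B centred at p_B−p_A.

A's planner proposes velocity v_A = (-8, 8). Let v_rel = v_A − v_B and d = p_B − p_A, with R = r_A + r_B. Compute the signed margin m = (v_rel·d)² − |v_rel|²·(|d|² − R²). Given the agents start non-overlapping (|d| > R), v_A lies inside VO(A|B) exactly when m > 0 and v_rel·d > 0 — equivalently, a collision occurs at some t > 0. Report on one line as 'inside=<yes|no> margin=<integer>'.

d = (13, -11),  |d|² = 290;  R = 4+6 = 10,  c = 290−10² = 190
v_rel = (-13, 1),  |v_rel|² = 170;  v_rel·d = (-13)·(13) + (1)·(-11) = -180
170·t² + 360·t + 190 = 0  ⇒  m = (-180)² − 170·190 = 100
m = 100 > 0,  v_rel·d = -180 < 0  ⇒  outside

inside=no margin=100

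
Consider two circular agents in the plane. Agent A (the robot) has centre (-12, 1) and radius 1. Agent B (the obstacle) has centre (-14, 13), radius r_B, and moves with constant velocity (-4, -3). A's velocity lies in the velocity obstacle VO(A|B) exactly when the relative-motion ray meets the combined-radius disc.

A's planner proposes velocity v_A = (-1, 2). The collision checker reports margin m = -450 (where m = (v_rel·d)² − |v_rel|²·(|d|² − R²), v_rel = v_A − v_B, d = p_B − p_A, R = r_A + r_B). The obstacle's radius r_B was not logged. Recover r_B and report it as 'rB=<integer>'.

m = -450
d = (-2, 12);  v_rel = (3, 5),  |v_rel|² = 34
v_rel×d = (3)·(12) − (5)·(-2) = 46
since m = R²·34 − 46²:  R² = (2116 + -450) / 34 = 49
R = √49 = 7  ⇒  r_B = 7 − 1 = 6

rB=6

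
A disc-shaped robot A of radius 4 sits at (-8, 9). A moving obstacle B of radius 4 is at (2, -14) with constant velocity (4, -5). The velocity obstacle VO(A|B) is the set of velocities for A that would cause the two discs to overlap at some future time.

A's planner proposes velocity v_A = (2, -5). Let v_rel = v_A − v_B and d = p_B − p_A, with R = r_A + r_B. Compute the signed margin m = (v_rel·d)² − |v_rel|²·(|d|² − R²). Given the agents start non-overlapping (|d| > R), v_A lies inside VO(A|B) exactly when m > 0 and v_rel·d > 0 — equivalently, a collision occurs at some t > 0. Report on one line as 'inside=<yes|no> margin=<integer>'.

d = (10, -23),  |d|² = 629;  R = 4+4 = 8,  c = 629−8² = 565
v_rel = (-2, 0),  |v_rel|² = 4;  v_rel·d = (-2)·(10) + (0)·(-23) = -20
4·t² + 40·t + 565 = 0  ⇒  m = (-20)² − 4·565 = -1860
m = -1860 < 0,  v_rel·d = -20 < 0  ⇒  outside

inside=no margin=-1860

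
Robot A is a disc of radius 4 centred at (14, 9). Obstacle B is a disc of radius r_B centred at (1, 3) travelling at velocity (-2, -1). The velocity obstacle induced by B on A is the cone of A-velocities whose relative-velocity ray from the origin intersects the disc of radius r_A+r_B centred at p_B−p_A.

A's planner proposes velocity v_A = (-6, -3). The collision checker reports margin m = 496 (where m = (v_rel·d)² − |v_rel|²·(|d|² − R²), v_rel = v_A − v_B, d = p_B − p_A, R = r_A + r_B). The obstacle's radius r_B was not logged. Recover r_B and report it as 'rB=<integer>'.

m = 496
d = (-13, -6);  v_rel = (-4, -2),  |v_rel|² = 20
v_rel×d = (-4)·(-6) − (-2)·(-13) = -2
since m = R²·20 − (-2)²:  R² = (4 + 496) / 20 = 25
R = √25 = 5  ⇒  r_B = 5 − 4 = 1

rB=1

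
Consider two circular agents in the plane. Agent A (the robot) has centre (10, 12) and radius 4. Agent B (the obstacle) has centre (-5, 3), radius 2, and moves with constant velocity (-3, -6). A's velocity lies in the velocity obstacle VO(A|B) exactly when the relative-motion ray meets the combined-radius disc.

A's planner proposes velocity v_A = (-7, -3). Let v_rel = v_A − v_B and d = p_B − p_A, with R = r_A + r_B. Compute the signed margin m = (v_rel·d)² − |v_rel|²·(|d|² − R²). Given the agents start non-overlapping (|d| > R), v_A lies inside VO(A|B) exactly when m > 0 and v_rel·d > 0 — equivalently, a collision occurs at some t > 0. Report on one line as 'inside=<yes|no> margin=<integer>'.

d = (-15, -9),  |d|² = 306;  R = 4+2 = 6,  c = 306−6² = 270
v_rel = (-4, 3),  |v_rel|² = 25;  v_rel·d = (-4)·(-15) + (3)·(-9) = 33
25·t² − 66·t + 270 = 0  ⇒  m = 33² − 25·270 = -5661
m = -5661 < 0,  v_rel·d = 33 > 0  ⇒  outside

inside=no margin=-5661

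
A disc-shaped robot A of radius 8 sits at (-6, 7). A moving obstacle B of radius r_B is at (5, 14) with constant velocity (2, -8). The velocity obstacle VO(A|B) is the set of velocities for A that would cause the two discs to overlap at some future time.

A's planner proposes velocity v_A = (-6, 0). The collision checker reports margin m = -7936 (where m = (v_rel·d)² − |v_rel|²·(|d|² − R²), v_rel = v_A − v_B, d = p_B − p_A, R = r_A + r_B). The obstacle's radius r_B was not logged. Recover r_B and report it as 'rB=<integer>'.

m = -7936
d = (11, 7);  v_rel = (-8, 8),  |v_rel|² = 128
v_rel×d = (-8)·(7) − (8)·(11) = -144
since m = R²·128 − (-144)²:  R² = (20736 + -7936) / 128 = 100
R = √100 = 10  ⇒  r_B = 10 − 8 = 2

rB=2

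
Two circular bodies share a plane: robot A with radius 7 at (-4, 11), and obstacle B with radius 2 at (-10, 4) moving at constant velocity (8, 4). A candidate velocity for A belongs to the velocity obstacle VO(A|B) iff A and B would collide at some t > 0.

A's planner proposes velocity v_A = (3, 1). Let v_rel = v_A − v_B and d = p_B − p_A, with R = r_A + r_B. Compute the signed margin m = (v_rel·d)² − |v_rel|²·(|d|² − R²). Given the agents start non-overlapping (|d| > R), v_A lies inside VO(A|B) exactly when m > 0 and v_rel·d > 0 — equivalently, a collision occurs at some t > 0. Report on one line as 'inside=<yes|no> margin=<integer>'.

d = (-6, -7),  |d|² = 85;  R = 7+2 = 9,  c = 85−9² = 4
v_rel = (-5, -3),  |v_rel|² = 34;  v_rel·d = (-5)·(-6) + (-3)·(-7) = 51
34·t² − 102·t + 4 = 0  ⇒  m = 51² − 34·4 = 2465
m = 2465 > 0,  v_rel·d = 51 > 0  ⇒  inside

inside=yes margin=2465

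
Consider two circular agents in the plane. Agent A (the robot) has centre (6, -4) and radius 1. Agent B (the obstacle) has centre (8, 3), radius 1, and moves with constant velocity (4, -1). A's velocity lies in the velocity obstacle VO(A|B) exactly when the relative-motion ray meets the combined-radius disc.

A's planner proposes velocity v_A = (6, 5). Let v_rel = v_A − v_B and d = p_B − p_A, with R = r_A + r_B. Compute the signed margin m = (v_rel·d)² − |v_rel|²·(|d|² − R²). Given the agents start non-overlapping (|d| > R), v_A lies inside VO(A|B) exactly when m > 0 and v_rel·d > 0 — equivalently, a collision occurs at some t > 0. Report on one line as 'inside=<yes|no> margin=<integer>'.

d = (2, 7),  |d|² = 53;  R = 1+1 = 2,  c = 53−2² = 49
v_rel = (2, 6),  |v_rel|² = 40;  v_rel·d = (2)·(2) + (6)·(7) = 46
40·t² − 92·t + 49 = 0  ⇒  m = 46² − 40·49 = 156
m = 156 > 0,  v_rel·d = 46 > 0  ⇒  inside

inside=yes margin=156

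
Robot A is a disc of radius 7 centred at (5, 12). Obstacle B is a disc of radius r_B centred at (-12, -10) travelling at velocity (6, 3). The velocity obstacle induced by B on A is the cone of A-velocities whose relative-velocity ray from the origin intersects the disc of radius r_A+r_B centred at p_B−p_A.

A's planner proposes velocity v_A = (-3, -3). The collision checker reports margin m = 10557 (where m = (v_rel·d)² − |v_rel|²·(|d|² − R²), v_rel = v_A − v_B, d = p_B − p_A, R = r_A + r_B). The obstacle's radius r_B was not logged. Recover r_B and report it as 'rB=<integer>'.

m = 10557
d = (-17, -22);  v_rel = (-9, -6),  |v_rel|² = 117
v_rel×d = (-9)·(-22) − (-6)·(-17) = 96
since m = R²·117 − 96²:  R² = (9216 + 10557) / 117 = 169
R = √169 = 13  ⇒  r_B = 13 − 7 = 6

rB=6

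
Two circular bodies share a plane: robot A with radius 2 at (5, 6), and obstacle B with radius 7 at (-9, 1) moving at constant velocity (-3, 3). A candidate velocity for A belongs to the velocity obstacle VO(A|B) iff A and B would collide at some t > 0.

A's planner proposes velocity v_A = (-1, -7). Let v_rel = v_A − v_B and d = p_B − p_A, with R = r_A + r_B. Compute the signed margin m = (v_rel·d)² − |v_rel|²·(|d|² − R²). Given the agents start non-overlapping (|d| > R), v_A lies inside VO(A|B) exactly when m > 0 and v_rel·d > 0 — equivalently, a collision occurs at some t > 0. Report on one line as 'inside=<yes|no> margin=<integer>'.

d = (-14, -5),  |d|² = 221;  R = 2+7 = 9,  c = 221−9² = 140
v_rel = (2, -10),  |v_rel|² = 104;  v_rel·d = (2)·(-14) + (-10)·(-5) = 22
104·t² − 44·t + 140 = 0  ⇒  m = 22² − 104·140 = -14076
m = -14076 < 0,  v_rel·d = 22 > 0  ⇒  outside

inside=no margin=-14076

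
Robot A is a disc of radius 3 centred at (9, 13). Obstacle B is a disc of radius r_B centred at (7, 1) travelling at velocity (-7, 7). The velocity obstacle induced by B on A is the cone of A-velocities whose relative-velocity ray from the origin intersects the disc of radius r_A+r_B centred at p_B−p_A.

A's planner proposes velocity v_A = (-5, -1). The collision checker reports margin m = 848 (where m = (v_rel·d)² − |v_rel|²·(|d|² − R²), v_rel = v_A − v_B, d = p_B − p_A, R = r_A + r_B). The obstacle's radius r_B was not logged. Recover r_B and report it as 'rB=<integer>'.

m = 848
d = (-2, -12);  v_rel = (2, -8),  |v_rel|² = 68
v_rel×d = (2)·(-12) − (-8)·(-2) = -40
since m = R²·68 − (-40)²:  R² = (1600 + 848) / 68 = 36
R = √36 = 6  ⇒  r_B = 6 − 3 = 3

rB=3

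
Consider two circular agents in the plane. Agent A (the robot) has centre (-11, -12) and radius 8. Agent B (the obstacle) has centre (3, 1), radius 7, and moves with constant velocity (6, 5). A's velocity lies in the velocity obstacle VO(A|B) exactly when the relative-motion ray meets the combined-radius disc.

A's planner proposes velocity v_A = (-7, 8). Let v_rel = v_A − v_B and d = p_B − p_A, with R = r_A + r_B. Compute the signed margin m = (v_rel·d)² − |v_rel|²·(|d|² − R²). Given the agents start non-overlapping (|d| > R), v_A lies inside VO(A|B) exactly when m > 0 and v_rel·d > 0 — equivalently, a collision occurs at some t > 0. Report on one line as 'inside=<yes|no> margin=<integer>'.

d = (14, 13),  |d|² = 365;  R = 8+7 = 15,  c = 365−15² = 140
v_rel = (-13, 3),  |v_rel|² = 178;  v_rel·d = (-13)·(14) + (3)·(13) = -143
178·t² + 286·t + 140 = 0  ⇒  m = (-143)² − 178·140 = -4471
m = -4471 < 0,  v_rel·d = -143 < 0  ⇒  outside

inside=no margin=-4471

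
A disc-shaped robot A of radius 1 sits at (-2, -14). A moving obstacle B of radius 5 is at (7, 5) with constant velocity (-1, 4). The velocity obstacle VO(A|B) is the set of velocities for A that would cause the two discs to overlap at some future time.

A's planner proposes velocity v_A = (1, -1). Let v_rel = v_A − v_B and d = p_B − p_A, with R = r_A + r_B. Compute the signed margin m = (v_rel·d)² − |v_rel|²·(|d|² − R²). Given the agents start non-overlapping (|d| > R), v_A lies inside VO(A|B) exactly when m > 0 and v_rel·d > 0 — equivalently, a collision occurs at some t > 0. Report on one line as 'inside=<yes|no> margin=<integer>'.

d = (9, 19),  |d|² = 442;  R = 1+5 = 6,  c = 442−6² = 406
v_rel = (2, -5),  |v_rel|² = 29;  v_rel·d = (2)·(9) + (-5)·(19) = -77
29·t² + 154·t + 406 = 0  ⇒  m = (-77)² − 29·406 = -5845
m = -5845 < 0,  v_rel·d = -77 < 0  ⇒  outside

inside=no margin=-5845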